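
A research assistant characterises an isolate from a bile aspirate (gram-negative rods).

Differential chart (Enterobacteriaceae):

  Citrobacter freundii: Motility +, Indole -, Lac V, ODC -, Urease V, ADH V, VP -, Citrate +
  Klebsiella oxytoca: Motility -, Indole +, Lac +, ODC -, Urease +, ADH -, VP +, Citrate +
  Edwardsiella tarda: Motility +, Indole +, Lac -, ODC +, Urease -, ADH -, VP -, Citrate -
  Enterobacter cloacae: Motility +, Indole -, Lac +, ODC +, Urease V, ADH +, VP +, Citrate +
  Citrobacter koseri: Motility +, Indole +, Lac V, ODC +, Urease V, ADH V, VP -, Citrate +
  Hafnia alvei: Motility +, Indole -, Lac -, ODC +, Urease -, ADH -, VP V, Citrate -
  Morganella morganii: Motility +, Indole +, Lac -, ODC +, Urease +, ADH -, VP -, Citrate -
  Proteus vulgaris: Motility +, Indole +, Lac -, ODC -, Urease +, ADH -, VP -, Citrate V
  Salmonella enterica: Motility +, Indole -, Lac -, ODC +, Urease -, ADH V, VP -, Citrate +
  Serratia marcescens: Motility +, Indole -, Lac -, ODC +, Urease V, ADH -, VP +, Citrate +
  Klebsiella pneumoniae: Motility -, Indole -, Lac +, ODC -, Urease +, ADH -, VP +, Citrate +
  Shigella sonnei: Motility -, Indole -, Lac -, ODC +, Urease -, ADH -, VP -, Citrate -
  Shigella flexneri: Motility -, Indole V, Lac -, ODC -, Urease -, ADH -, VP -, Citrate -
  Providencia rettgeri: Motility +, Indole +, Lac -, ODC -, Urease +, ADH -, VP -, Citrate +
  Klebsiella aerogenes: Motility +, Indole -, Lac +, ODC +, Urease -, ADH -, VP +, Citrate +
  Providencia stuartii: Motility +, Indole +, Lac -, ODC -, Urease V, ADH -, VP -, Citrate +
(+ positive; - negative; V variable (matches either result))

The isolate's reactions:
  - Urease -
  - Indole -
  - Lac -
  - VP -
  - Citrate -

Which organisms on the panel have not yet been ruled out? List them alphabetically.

Lac -: excludes Klebsiella oxytoca, Enterobacter cloacae, Klebsiella pneumoniae, Klebsiella aerogenes — 12 left.
Urease -: excludes Morganella morganii, Proteus vulgaris, Providencia rettgeri — 9 left.
Indole -: excludes Edwardsiella tarda, Citrobacter koseri, Providencia stuartii — 6 left.
VP -: excludes Serratia marcescens — 5 left.
Citrate -: excludes Citrobacter freundii, Salmonella enterica — 3 left.

Hafnia alvei, Shigella flexneri, Shigella sonnei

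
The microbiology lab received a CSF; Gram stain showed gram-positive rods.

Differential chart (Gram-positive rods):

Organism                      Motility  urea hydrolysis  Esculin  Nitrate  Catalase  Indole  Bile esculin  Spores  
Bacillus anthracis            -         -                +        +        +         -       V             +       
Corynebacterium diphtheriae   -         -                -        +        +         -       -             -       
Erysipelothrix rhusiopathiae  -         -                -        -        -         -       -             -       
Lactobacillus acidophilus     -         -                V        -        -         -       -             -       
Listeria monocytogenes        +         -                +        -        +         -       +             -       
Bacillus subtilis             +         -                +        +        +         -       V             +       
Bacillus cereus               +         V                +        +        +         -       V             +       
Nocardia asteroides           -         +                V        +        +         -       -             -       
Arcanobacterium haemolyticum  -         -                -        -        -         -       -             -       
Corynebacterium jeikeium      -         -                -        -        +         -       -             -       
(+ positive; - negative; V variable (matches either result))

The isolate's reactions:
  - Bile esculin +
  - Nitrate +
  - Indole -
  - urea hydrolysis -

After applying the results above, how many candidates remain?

Indole -: all 10 remaining candidates are consistent.
urea hydrolysis -: excludes Nocardia asteroides — 9 left.
Bile esculin +: excludes 5 organisms — 4 left.
Nitrate +: excludes Listeria monocytogenes — 3 left.
Still consistent: Bacillus anthracis, Bacillus cereus, Bacillus subtilis.

3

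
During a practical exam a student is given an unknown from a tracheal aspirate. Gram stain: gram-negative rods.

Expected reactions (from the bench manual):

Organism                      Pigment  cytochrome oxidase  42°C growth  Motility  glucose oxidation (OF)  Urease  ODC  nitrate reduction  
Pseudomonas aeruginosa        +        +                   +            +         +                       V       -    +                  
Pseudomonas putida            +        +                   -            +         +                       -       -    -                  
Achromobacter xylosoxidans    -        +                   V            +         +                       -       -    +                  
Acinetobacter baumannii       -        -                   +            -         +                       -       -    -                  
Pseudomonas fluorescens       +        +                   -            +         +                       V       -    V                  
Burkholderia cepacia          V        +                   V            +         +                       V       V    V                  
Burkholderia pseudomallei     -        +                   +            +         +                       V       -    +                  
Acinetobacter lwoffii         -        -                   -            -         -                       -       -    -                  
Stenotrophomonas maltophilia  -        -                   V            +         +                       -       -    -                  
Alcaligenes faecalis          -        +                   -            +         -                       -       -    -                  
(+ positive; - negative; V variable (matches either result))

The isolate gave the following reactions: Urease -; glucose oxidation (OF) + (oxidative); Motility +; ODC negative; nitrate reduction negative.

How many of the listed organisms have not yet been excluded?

4

Urease -: all 10 remaining candidates are consistent.
Motility +: excludes Acinetobacter baumannii, Acinetobacter lwoffii — 8 left.
ODC -: all 8 remaining candidates are consistent.
nitrate reduction -: excludes Pseudomonas aeruginosa, Achromobacter xylosoxidans, Burkholderia pseudomallei — 5 left.
glucose oxidation (OF) +: excludes Alcaligenes faecalis — 4 left.
Still consistent: Burkholderia cepacia, Pseudomonas fluorescens, Pseudomonas putida, Stenotrophomonas maltophilia.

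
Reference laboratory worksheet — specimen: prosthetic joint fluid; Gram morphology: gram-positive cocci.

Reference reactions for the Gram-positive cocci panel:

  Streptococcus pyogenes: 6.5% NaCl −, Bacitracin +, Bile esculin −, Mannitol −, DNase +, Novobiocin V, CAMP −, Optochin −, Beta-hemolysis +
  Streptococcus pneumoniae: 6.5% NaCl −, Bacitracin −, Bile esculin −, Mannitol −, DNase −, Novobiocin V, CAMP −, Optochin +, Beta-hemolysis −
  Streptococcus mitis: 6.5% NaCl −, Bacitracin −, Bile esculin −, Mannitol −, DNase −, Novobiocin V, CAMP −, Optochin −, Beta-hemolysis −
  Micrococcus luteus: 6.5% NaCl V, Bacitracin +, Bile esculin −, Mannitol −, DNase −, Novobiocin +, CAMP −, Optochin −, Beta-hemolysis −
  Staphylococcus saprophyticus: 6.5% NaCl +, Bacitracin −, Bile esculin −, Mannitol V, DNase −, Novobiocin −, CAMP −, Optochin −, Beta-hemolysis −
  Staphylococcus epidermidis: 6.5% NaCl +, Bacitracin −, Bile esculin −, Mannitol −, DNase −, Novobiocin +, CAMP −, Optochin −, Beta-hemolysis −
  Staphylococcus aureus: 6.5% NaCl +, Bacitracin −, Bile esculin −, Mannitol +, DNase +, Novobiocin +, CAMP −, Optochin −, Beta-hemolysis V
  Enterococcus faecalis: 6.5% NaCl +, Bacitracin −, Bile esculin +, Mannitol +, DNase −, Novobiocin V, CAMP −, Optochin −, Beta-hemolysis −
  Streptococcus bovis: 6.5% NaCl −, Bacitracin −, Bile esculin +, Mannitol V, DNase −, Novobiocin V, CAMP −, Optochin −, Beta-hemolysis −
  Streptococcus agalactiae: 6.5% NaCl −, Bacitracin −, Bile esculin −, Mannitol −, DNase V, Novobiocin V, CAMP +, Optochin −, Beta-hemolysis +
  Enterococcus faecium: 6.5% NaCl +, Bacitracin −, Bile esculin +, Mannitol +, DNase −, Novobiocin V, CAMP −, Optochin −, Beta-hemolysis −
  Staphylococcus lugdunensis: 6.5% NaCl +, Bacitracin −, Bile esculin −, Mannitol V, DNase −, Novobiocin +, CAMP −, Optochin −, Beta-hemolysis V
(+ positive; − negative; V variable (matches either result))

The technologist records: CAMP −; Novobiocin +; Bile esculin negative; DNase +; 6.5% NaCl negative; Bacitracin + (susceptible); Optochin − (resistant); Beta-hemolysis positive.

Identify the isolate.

DNase +: excludes 9 organisms — 3 left.
6.5% NaCl −: excludes Staphylococcus aureus — 2 left.
Optochin −: all 2 remaining candidates are consistent.
Novobiocin +: all 2 remaining candidates are consistent.
Beta-hemolysis +: all 2 remaining candidates are consistent.
CAMP −: excludes Streptococcus agalactiae — 1 left.
Bile esculin −: the one remaining candidate is consistent.
Bacitracin +: the one remaining candidate is consistent.

Streptococcus pyogenes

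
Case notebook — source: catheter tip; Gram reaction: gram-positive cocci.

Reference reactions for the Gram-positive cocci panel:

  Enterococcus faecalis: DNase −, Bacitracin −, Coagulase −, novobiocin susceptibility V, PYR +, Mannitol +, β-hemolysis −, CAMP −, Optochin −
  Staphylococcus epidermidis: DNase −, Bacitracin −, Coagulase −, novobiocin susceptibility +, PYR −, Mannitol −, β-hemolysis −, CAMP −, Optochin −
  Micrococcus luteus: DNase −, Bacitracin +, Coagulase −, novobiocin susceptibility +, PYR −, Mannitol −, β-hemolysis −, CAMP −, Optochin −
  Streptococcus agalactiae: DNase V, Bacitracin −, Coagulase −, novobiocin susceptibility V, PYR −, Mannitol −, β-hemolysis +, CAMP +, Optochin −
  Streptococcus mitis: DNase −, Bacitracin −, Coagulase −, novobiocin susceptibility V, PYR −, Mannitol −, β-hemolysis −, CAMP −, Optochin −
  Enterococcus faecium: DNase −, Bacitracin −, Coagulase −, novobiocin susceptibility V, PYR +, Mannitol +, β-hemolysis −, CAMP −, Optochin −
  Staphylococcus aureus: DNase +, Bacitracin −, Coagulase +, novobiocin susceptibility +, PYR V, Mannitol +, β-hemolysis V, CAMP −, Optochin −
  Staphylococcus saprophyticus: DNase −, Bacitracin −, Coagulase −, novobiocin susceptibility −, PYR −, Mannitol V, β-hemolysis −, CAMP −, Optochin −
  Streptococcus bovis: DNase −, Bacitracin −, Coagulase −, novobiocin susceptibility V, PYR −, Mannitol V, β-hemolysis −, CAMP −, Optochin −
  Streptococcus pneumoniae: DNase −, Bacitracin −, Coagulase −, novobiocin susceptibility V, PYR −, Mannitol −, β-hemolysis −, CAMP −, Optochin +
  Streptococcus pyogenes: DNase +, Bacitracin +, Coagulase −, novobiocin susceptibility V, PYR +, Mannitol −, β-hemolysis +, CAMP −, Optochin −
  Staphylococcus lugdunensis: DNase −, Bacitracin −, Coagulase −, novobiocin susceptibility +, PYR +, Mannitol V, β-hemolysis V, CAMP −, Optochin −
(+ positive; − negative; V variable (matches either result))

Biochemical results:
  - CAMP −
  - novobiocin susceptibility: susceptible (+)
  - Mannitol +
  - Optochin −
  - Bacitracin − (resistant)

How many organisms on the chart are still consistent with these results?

CAMP −: excludes Streptococcus agalactiae — 11 left.
Bacitracin −: excludes Micrococcus luteus, Streptococcus pyogenes — 9 left.
Mannitol +: excludes Staphylococcus epidermidis, Streptococcus mitis, Streptococcus pneumoniae — 6 left.
Optochin −: all 6 remaining candidates are consistent.
novobiocin susceptibility +: excludes Staphylococcus saprophyticus — 5 left.
Still consistent: Enterococcus faecalis, Enterococcus faecium, Staphylococcus aureus, Staphylococcus lugdunensis, Streptococcus bovis.

5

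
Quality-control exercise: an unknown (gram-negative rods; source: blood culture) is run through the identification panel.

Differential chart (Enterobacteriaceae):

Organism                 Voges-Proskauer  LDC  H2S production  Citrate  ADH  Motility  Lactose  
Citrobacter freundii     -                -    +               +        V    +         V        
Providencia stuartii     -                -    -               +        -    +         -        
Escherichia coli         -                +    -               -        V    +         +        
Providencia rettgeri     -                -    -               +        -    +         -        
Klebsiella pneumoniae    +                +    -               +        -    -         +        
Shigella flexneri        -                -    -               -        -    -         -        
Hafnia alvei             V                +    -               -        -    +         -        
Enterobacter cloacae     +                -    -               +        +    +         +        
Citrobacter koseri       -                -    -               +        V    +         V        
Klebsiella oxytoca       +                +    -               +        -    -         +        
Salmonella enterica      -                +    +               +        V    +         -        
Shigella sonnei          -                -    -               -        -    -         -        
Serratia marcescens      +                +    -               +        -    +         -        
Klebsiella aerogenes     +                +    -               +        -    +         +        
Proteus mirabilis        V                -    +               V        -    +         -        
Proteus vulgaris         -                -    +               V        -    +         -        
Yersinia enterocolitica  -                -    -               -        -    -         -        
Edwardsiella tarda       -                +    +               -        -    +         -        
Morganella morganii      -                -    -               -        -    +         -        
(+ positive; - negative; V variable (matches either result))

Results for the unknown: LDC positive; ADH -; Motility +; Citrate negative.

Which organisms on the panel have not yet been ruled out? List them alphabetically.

Citrate -: excludes 10 organisms — 9 left.
ADH -: all 9 remaining candidates are consistent.
Motility +: excludes Shigella flexneri, Shigella sonnei, Yersinia enterocolitica — 6 left.
LDC +: excludes Proteus mirabilis, Proteus vulgaris, Morganella morganii — 3 left.

Edwardsiella tarda, Escherichia coli, Hafnia alvei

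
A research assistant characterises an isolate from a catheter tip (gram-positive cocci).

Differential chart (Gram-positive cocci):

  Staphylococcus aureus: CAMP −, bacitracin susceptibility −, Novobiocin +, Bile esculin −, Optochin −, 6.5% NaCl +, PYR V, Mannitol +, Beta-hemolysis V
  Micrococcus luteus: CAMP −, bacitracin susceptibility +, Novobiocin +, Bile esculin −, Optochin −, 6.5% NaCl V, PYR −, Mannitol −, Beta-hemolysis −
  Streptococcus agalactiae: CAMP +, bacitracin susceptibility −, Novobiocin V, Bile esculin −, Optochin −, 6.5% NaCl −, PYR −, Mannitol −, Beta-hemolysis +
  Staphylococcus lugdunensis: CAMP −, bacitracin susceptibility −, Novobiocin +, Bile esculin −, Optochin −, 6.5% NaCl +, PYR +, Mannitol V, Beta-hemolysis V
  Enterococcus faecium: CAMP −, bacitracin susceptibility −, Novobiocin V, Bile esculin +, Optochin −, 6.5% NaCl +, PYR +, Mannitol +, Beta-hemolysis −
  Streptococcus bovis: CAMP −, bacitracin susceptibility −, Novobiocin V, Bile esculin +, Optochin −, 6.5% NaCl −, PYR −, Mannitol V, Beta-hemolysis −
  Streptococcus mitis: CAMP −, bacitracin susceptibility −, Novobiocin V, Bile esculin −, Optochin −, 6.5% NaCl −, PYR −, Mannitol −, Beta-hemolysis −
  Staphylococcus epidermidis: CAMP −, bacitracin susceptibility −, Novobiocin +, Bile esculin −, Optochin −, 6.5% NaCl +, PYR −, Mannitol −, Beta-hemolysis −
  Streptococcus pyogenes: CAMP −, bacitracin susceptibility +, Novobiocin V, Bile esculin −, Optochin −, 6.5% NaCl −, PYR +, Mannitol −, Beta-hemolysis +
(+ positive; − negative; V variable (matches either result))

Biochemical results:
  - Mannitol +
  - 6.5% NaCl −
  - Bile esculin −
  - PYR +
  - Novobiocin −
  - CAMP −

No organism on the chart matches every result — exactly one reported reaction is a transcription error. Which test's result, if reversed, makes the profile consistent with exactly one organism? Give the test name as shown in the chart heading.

Mannitol

As reported, no row in the chart matches all 6 reactions.
Reversing Bile esculin → still no organism matches.
Reversing CAMP → still no organism matches.
Reversing PYR → still no organism matches.
Reversing Novobiocin → still no organism matches.
Reversing Mannitol (to −) → unique match: Streptococcus pyogenes.
Reversing 6.5% NaCl → still no organism matches.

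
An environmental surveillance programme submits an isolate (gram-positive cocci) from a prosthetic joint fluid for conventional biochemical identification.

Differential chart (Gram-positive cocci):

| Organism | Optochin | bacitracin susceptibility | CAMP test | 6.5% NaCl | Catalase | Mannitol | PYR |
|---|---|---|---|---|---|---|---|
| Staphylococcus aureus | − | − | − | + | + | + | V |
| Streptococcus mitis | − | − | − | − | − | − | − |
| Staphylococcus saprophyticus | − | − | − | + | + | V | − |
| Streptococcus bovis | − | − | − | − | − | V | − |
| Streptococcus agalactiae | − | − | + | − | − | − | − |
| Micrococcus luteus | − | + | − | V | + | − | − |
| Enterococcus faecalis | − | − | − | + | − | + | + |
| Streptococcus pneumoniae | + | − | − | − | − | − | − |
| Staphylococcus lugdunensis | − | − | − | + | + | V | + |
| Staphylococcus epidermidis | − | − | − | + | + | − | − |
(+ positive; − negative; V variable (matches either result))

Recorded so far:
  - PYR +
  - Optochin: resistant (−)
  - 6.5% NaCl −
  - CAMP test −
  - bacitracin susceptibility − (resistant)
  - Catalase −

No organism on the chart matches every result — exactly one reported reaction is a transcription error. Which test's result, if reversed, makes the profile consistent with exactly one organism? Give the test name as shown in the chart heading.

6.5% NaCl

As reported, no row in the chart matches all 6 reactions.
Reversing Catalase → still no organism matches.
Reversing PYR → 2 organisms match (not unique).
Reversing bacitracin susceptibility → still no organism matches.
Reversing 6.5% NaCl (to +) → unique match: Enterococcus faecalis.
Reversing CAMP test → still no organism matches.
Reversing Optochin → still no organism matches.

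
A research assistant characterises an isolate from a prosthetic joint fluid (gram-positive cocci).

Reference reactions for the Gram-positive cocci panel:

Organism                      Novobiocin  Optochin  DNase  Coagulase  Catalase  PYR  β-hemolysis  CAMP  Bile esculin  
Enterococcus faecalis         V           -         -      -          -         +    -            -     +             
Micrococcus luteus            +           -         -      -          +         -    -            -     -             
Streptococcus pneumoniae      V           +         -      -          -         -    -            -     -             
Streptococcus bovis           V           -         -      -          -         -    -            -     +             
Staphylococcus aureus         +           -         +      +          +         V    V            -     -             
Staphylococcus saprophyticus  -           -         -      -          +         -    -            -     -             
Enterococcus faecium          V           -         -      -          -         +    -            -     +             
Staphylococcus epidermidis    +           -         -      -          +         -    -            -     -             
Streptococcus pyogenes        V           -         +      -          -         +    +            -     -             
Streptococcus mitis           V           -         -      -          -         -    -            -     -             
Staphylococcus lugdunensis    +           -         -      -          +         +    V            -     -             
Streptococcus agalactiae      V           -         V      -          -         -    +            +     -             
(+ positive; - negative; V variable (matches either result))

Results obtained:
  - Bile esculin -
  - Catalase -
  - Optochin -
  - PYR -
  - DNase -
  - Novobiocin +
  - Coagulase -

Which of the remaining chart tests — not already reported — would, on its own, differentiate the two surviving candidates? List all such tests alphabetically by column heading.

CAMP, β-hemolysis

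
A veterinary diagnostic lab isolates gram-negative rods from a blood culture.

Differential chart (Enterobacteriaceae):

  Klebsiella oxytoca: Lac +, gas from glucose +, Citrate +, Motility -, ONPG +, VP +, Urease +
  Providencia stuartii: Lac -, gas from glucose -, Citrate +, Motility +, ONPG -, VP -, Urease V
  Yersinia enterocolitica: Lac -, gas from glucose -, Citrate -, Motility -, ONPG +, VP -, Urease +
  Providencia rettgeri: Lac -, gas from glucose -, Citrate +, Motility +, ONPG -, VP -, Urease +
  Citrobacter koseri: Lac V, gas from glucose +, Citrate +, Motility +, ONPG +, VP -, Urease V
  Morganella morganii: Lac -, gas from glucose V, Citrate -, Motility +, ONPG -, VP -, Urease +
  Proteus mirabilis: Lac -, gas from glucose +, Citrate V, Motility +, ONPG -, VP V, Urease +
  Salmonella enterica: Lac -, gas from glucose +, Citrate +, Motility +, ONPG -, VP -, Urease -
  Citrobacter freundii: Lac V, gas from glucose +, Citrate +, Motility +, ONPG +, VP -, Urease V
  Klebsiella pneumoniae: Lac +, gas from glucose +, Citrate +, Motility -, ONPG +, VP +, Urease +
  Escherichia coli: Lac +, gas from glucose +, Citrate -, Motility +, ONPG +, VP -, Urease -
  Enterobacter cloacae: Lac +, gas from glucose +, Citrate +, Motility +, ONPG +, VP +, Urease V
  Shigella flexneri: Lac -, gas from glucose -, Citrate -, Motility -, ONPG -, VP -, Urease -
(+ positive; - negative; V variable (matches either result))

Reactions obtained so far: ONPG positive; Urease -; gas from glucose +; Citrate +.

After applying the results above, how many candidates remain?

Citrate +: excludes Yersinia enterocolitica, Morganella morganii, Escherichia coli, Shigella flexneri — 9 left.
ONPG +: excludes Providencia stuartii, Providencia rettgeri, Proteus mirabilis, Salmonella enterica — 5 left.
gas from glucose +: all 5 remaining candidates are consistent.
Urease -: excludes Klebsiella oxytoca, Klebsiella pneumoniae — 3 left.
Still consistent: Citrobacter freundii, Citrobacter koseri, Enterobacter cloacae.

3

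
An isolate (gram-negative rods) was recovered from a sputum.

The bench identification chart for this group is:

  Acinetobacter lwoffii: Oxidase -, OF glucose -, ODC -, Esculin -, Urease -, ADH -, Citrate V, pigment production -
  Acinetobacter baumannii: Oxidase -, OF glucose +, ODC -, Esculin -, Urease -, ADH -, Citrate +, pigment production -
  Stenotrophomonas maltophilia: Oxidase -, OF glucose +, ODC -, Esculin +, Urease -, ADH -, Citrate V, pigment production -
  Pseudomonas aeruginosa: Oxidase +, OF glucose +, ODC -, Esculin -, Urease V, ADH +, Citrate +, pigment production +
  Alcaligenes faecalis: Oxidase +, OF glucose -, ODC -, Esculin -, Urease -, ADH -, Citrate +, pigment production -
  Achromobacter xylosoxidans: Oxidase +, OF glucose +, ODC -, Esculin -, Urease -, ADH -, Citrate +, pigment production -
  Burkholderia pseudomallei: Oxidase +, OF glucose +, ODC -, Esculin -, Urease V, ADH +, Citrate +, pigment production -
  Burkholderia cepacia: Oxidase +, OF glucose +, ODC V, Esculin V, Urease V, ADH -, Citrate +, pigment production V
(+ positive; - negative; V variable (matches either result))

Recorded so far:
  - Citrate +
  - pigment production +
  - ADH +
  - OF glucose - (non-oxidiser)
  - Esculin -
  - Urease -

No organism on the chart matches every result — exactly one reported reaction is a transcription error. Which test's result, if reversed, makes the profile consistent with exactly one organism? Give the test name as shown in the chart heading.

OF glucose

As reported, no row in the chart matches all 6 reactions.
Reversing OF glucose (to +) → unique match: Pseudomonas aeruginosa.
Reversing Esculin → still no organism matches.
Reversing Citrate → still no organism matches.
Reversing pigment production → still no organism matches.
Reversing Urease → still no organism matches.
Reversing ADH → still no organism matches.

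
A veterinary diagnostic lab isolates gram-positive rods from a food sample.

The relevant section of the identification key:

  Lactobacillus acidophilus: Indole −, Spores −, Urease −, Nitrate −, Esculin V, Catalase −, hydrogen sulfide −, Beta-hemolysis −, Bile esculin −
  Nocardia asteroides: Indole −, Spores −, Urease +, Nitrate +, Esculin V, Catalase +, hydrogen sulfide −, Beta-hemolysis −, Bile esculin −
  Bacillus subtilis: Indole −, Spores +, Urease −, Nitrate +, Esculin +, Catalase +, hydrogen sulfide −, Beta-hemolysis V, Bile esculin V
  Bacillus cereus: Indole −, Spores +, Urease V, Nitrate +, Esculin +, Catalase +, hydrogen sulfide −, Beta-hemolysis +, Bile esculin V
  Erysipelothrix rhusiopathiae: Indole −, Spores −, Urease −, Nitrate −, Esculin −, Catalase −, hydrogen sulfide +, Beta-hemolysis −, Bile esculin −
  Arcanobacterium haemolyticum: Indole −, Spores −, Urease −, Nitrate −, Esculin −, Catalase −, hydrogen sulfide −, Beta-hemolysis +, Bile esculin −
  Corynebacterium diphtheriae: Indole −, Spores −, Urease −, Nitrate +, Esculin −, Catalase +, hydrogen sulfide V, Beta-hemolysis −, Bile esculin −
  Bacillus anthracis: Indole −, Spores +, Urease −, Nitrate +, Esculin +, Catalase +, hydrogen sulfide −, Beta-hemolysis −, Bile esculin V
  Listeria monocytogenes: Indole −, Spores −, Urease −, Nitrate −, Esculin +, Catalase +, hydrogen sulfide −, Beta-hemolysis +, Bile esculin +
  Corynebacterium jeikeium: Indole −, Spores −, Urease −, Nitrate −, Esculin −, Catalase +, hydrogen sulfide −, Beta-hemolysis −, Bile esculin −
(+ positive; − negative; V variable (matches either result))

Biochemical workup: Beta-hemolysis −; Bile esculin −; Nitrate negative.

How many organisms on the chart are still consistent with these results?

3

Nitrate −: excludes 5 organisms — 5 left.
Beta-hemolysis −: excludes Arcanobacterium haemolyticum, Listeria monocytogenes — 3 left.
Bile esculin −: all 3 remaining candidates are consistent.
Still consistent: Corynebacterium jeikeium, Erysipelothrix rhusiopathiae, Lactobacillus acidophilus.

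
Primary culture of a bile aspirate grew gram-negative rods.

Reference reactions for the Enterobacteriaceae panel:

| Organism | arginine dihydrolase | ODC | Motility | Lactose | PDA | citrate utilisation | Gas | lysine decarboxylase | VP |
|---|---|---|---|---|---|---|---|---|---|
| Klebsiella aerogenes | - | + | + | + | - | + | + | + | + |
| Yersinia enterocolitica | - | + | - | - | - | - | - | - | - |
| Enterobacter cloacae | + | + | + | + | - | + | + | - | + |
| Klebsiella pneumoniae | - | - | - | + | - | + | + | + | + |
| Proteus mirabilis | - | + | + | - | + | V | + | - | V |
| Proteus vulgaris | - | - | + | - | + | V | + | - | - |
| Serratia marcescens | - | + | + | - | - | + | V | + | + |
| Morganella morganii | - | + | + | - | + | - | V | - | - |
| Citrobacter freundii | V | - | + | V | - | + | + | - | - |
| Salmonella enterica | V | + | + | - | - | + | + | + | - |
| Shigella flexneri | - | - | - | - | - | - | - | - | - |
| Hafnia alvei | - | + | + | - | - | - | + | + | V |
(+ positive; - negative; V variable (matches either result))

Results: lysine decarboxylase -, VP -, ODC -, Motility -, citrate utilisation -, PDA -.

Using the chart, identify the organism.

VP -: excludes Klebsiella aerogenes, Enterobacter cloacae, Klebsiella pneumoniae, Serratia marcescens — 8 left.
lysine decarboxylase -: excludes Salmonella enterica, Hafnia alvei — 6 left.
Motility -: excludes Proteus mirabilis, Proteus vulgaris, Morganella morganii, Citrobacter freundii — 2 left.
citrate utilisation -: all 2 remaining candidates are consistent.
ODC -: excludes Yersinia enterocolitica — 1 left.
PDA -: the one remaining candidate is consistent.

Shigella flexneri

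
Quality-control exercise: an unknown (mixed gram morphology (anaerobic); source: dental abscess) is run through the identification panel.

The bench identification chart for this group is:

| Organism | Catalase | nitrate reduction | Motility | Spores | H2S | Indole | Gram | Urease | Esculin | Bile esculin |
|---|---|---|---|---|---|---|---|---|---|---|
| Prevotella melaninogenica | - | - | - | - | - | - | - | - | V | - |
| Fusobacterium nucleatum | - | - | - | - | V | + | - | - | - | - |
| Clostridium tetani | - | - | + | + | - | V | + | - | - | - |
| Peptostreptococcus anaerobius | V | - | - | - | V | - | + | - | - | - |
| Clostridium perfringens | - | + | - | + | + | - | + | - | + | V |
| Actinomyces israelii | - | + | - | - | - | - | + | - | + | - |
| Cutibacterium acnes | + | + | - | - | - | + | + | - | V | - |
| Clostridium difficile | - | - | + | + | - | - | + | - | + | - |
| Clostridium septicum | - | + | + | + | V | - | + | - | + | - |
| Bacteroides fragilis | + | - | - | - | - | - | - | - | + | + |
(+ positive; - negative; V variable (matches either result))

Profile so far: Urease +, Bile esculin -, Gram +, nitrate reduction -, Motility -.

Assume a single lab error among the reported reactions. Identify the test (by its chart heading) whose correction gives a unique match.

Urease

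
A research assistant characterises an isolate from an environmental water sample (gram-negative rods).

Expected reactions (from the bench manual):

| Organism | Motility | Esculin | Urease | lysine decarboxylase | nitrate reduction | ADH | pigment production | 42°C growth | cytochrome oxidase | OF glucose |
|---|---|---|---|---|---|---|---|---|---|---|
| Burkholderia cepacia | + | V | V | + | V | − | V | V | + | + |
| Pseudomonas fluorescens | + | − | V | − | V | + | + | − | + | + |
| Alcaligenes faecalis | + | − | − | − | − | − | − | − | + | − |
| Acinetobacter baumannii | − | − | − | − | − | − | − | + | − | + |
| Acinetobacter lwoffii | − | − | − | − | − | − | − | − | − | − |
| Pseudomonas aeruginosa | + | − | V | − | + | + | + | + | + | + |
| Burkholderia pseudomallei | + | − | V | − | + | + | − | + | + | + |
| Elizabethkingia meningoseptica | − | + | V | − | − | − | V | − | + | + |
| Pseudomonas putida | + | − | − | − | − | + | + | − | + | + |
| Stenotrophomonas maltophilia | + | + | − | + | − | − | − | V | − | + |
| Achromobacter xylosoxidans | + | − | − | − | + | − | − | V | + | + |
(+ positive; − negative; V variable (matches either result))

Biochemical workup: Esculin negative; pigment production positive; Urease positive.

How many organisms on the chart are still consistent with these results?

Esculin −: excludes Elizabethkingia meningoseptica, Stenotrophomonas maltophilia — 9 left.
Urease +: excludes 5 organisms — 4 left.
pigment production +: excludes Burkholderia pseudomallei — 3 left.
Still consistent: Burkholderia cepacia, Pseudomonas aeruginosa, Pseudomonas fluorescens.

3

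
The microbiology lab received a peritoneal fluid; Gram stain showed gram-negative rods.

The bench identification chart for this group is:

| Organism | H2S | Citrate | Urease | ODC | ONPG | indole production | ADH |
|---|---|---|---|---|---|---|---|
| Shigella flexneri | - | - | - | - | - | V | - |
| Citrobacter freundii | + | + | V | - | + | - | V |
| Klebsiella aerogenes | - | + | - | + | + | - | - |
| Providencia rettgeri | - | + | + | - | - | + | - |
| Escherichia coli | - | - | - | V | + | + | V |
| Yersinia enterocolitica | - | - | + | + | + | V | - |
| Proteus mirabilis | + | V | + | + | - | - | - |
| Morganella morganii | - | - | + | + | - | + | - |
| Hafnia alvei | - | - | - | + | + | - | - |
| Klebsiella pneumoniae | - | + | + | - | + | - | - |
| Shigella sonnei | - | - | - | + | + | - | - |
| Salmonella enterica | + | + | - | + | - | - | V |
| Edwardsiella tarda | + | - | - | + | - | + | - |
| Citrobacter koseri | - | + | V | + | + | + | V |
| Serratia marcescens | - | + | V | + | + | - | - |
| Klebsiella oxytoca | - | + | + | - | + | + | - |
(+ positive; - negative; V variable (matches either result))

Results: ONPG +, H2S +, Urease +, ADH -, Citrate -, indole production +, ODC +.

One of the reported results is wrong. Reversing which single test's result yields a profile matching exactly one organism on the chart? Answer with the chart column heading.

H2S

As reported, no row in the chart matches all 7 reactions.
Reversing Citrate → still no organism matches.
Reversing ODC → still no organism matches.
Reversing ONPG → still no organism matches.
Reversing ADH → still no organism matches.
Reversing indole production → still no organism matches.
Reversing H2S (to -) → unique match: Yersinia enterocolitica.
Reversing Urease → still no organism matches.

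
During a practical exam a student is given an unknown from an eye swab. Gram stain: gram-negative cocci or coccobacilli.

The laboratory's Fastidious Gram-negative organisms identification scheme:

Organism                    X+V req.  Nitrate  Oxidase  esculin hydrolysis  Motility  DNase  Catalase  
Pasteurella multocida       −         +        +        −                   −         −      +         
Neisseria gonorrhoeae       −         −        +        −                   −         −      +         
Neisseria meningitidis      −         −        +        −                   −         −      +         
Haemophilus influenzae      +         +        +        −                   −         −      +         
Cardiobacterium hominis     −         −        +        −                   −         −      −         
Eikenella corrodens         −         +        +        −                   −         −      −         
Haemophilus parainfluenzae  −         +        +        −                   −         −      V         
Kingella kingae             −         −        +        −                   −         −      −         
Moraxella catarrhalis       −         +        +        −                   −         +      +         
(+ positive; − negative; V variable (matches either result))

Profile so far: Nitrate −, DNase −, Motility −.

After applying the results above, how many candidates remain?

4

Motility −: all 9 remaining candidates are consistent.
Nitrate −: excludes 5 organisms — 4 left.
DNase −: all 4 remaining candidates are consistent.
Still consistent: Cardiobacterium hominis, Kingella kingae, Neisseria gonorrhoeae, Neisseria meningitidis.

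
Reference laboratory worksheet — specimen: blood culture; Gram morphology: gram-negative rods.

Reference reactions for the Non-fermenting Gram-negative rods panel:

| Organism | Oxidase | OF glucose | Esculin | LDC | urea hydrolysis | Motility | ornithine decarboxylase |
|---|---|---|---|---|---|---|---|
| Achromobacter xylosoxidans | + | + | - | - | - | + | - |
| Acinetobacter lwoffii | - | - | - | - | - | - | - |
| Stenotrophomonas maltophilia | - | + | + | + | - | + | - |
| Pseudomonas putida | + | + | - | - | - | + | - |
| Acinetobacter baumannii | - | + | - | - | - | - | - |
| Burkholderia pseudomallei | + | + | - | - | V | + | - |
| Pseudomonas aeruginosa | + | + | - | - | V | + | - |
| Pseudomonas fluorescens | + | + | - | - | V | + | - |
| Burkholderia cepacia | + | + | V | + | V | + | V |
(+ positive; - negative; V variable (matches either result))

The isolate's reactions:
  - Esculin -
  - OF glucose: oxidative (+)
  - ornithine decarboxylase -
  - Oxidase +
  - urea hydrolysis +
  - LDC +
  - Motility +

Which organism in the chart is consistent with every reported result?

Burkholderia cepacia

ornithine decarboxylase -: all 9 remaining candidates are consistent.
LDC +: excludes 7 organisms — 2 left.
Oxidase +: excludes Stenotrophomonas maltophilia — 1 left.
Esculin -: the one remaining candidate is consistent.
urea hydrolysis +: the one remaining candidate is consistent.
OF glucose +: the one remaining candidate is consistent.
Motility +: the one remaining candidate is consistent.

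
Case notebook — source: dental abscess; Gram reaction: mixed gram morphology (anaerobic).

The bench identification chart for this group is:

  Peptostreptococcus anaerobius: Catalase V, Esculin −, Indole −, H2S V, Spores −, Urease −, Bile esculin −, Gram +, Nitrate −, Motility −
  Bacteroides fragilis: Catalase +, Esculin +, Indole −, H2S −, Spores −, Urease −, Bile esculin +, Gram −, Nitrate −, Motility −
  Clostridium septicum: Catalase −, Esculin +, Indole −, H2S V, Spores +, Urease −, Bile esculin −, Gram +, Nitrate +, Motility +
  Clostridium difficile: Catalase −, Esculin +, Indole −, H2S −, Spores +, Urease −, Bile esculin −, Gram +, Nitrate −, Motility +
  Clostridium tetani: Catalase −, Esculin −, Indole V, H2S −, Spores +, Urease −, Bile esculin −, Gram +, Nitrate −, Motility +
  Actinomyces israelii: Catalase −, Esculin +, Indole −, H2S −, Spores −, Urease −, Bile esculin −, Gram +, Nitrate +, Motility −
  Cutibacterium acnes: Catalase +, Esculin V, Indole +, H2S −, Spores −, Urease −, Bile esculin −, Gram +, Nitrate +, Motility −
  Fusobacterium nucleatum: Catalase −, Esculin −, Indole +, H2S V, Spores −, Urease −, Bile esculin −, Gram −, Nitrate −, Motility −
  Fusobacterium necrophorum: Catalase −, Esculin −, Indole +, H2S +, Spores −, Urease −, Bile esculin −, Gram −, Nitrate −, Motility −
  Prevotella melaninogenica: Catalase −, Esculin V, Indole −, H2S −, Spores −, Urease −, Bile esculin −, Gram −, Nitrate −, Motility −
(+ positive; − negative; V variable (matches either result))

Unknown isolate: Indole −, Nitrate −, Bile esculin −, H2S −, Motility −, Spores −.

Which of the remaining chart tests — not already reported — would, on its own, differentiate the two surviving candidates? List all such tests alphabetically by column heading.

Spores −: excludes Clostridium septicum, Clostridium difficile, Clostridium tetani — 7 left.
H2S −: excludes Fusobacterium necrophorum — 6 left.
Bile esculin −: excludes Bacteroides fragilis — 5 left.
Motility −: all 5 remaining candidates are consistent.
Nitrate −: excludes Actinomyces israelii, Cutibacterium acnes — 3 left.
Indole −: excludes Fusobacterium nucleatum — 2 left.
Two candidates remain: Peptostreptococcus anaerobius and Prevotella melaninogenica.
  Catalase: V vs − — variable for at least one, does not separate.
  Esculin: − vs V — variable for at least one, does not separate.
  Urease: − vs − — same for both, does not separate.
  Gram: Peptostreptococcus anaerobius +, Prevotella melaninogenica − — discriminates.

Gram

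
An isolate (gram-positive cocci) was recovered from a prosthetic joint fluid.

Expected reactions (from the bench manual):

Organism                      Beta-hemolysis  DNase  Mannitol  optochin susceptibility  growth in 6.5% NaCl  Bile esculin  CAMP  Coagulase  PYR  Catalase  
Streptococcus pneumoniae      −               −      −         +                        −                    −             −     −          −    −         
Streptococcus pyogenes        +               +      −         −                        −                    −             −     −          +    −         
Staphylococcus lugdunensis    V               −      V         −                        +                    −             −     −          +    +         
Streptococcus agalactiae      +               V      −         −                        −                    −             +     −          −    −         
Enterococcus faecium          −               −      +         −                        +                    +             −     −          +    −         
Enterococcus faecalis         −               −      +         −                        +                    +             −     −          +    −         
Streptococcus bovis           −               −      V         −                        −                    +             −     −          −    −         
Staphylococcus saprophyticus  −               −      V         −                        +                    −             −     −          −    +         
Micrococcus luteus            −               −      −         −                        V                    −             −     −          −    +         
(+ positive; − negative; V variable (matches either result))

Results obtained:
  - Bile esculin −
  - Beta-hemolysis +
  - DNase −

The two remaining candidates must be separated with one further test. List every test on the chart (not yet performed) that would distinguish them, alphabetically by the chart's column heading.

DNase −: excludes Streptococcus pyogenes — 8 left.
Bile esculin −: excludes Enterococcus faecium, Enterococcus faecalis, Streptococcus bovis — 5 left.
Beta-hemolysis +: excludes Streptococcus pneumoniae, Staphylococcus saprophyticus, Micrococcus luteus — 2 left.
Two candidates remain: Staphylococcus lugdunensis and Streptococcus agalactiae.
  Mannitol: V vs − — variable for at least one, does not separate.
  optochin susceptibility: − vs − — same for both, does not separate.
  growth in 6.5% NaCl: Staphylococcus lugdunensis +, Streptococcus agalactiae − — discriminates.
  CAMP: Staphylococcus lugdunensis −, Streptococcus agalactiae + — discriminates.
  Coagulase: − vs − — same for both, does not separate.
  PYR: Staphylococcus lugdunensis +, Streptococcus agalactiae − — discriminates.
  Catalase: Staphylococcus lugdunensis +, Streptococcus agalactiae − — discriminates.

CAMP, Catalase, growth in 6.5% NaCl, PYR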